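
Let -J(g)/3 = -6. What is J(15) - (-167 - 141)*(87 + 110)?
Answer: 60694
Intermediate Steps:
J(g) = 18 (J(g) = -3*(-6) = 18)
J(15) - (-167 - 141)*(87 + 110) = 18 - (-167 - 141)*(87 + 110) = 18 - (-308)*197 = 18 - 1*(-60676) = 18 + 60676 = 60694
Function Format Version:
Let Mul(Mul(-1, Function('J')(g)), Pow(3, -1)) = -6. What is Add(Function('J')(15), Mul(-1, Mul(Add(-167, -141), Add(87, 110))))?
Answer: 60694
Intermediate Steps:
Function('J')(g) = 18 (Function('J')(g) = Mul(-3, -6) = 18)
Add(Function('J')(15), Mul(-1, Mul(Add(-167, -141), Add(87, 110)))) = Add(18, Mul(-1, Mul(Add(-167, -141), Add(87, 110)))) = Add(18, Mul(-1, Mul(-308, 197))) = Add(18, Mul(-1, -60676)) = Add(18, 60676) = 60694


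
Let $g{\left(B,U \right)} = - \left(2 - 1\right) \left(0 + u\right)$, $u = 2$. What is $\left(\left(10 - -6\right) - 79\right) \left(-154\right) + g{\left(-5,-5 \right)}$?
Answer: $9700$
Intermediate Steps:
$g{\left(B,U \right)} = -2$ ($g{\left(B,U \right)} = - \left(2 - 1\right) \left(0 + 2\right) = - 1 \cdot 2 = \left(-1\right) 2 = -2$)
$\left(\left(10 - -6\right) - 79\right) \left(-154\right) + g{\left(-5,-5 \right)} = \left(\left(10 - -6\right) - 79\right) \left(-154\right) - 2 = \left(\left(10 + 6\right) - 79\right) \left(-154\right) - 2 = \left(16 - 79\right) \left(-154\right) - 2 = \left(-63\right) \left(-154\right) - 2 = 9702 - 2 = 9700$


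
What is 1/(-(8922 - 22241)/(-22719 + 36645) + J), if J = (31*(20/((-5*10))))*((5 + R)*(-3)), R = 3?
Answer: 69630/20788483 ≈ 0.0033494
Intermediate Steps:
J = 1488/5 (J = (31*(20/((-5*10))))*((5 + 3)*(-3)) = (31*(20/(-50)))*(8*(-3)) = (31*(20*(-1/50)))*(-24) = (31*(-⅖))*(-24) = -62/5*(-24) = 1488/5 ≈ 297.60)
1/(-(8922 - 22241)/(-22719 + 36645) + J) = 1/(-(8922 - 22241)/(-22719 + 36645) + 1488/5) = 1/(-(-13319)/13926 + 1488/5) = 1/(-1*(-13319/13926) + 1488/5) = 1/(13319/13926 + 1488/5) = 1/(20788483/69630) = 69630/20788483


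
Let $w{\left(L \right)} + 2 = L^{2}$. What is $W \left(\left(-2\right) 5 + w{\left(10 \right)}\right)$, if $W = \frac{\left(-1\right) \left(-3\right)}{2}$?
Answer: $132$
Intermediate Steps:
$w{\left(L \right)} = -2 + L^{2}$
$W = \frac{3}{2}$ ($W = \frac{1}{2} \cdot 3 = \frac{3}{2} \approx 1.5$)
$W \left(\left(-2\right) 5 + w{\left(10 \right)}\right) = \frac{3 \left(\left(-2\right) 5 - \left(2 - 10^{2}\right)\right)}{2} = \frac{3 \left(-10 + \left(-2 + 100\right)\right)}{2} = \frac{3 \left(-10 + 98\right)}{2} = \frac{3}{2} \cdot 88 = 132$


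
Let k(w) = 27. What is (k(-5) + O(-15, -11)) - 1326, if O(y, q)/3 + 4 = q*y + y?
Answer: -861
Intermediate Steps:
O(y, q) = -12 + 3*y + 3*q*y (O(y, q) = -12 + 3*(q*y + y) = -12 + 3*(y + q*y) = -12 + (3*y + 3*q*y) = -12 + 3*y + 3*q*y)
(k(-5) + O(-15, -11)) - 1326 = (27 + (-12 + 3*(-15) + 3*(-11)*(-15))) - 1326 = (27 + (-12 - 45 + 495)) - 1326 = (27 + 438) - 1326 = 465 - 1326 = -861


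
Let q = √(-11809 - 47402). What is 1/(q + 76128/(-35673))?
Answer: -301746016/8372835451267 - 1272562929*I*√731/8372835451267 ≈ -3.6039e-5 - 0.0041093*I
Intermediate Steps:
q = 9*I*√731 (q = √(-59211) = 9*I*√731 ≈ 243.33*I)
1/(q + 76128/(-35673)) = 1/(9*I*√731 + 76128/(-35673)) = 1/(9*I*√731 + 76128*(-1/35673)) = 1/(9*I*√731 - 25376/11891) = 1/(-25376/11891 + 9*I*√731)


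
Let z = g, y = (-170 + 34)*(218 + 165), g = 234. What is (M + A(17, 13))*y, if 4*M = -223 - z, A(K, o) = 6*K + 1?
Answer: 585990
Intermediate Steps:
A(K, o) = 1 + 6*K
y = -52088 (y = -136*383 = -52088)
z = 234
M = -457/4 (M = (-223 - 1*234)/4 = (-223 - 234)/4 = (1/4)*(-457) = -457/4 ≈ -114.25)
(M + A(17, 13))*y = (-457/4 + (1 + 6*17))*(-52088) = (-457/4 + (1 + 102))*(-52088) = (-457/4 + 103)*(-52088) = -45/4*(-52088) = 585990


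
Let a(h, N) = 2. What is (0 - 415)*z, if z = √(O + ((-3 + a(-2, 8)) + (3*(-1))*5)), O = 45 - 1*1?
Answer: -830*√7 ≈ -2196.0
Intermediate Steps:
O = 44 (O = 45 - 1 = 44)
z = 2*√7 (z = √(44 + ((-3 + 2) + (3*(-1))*5)) = √(44 + (-1 - 3*5)) = √(44 + (-1 - 15)) = √(44 - 16) = √28 = 2*√7 ≈ 5.2915)
(0 - 415)*z = (0 - 415)*(2*√7) = -830*√7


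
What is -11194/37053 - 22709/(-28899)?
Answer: 57549019/118977183 ≈ 0.48370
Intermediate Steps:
-11194/37053 - 22709/(-28899) = -11194*1/37053 - 22709*(-1/28899) = -11194/37053 + 22709/28899 = 57549019/118977183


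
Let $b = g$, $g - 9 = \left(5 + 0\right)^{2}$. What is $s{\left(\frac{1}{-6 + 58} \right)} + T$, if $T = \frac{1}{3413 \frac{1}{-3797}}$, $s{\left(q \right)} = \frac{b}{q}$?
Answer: $\frac{6030387}{3413} \approx 1766.9$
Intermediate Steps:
$g = 34$ ($g = 9 + \left(5 + 0\right)^{2} = 9 + 5^{2} = 9 + 25 = 34$)
$b = 34$
$s{\left(q \right)} = \frac{34}{q}$
$T = - \frac{3797}{3413}$ ($T = \frac{1}{3413 \left(- \frac{1}{3797}\right)} = \frac{1}{- \frac{3413}{3797}} = - \frac{3797}{3413} \approx -1.1125$)
$s{\left(\frac{1}{-6 + 58} \right)} + T = \frac{34}{\frac{1}{-6 + 58}} - \frac{3797}{3413} = \frac{34}{\frac{1}{52}} - \frac{3797}{3413} = 34 \frac{1}{\frac{1}{52}} - \frac{3797}{3413} = 34 \cdot 52 - \frac{3797}{3413} = 1768 - \frac{3797}{3413} = \frac{6030387}{3413}$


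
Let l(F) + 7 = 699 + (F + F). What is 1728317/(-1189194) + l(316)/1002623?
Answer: -1731275882635/1192313255862 ≈ -1.4520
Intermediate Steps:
l(F) = 692 + 2*F (l(F) = -7 + (699 + (F + F)) = -7 + (699 + 2*F) = 692 + 2*F)
1728317/(-1189194) + l(316)/1002623 = 1728317/(-1189194) + (692 + 2*316)/1002623 = 1728317*(-1/1189194) + (692 + 632)*(1/1002623) = -1728317/1189194 + 1324*(1/1002623) = -1728317/1189194 + 1324/1002623 = -1731275882635/1192313255862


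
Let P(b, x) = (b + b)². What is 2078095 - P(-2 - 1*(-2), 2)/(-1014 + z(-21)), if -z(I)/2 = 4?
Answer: 2078095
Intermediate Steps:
z(I) = -8 (z(I) = -2*4 = -8)
P(b, x) = 4*b² (P(b, x) = (2*b)² = 4*b²)
2078095 - P(-2 - 1*(-2), 2)/(-1014 + z(-21)) = 2078095 - 4*(-2 - 1*(-2))²/(-1014 - 8) = 2078095 - 4*(-2 + 2)²/(-1022) = 2078095 - 4*0²*(-1)/1022 = 2078095 - 4*0*(-1)/1022 = 2078095 - 0*(-1)/1022 = 2078095 - 1*0 = 2078095 + 0 = 2078095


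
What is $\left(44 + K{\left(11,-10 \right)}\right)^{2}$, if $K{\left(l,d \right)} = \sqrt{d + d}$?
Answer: $1916 + 176 i \sqrt{5} \approx 1916.0 + 393.55 i$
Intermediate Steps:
$K{\left(l,d \right)} = \sqrt{2} \sqrt{d}$ ($K{\left(l,d \right)} = \sqrt{2 d} = \sqrt{2} \sqrt{d}$)
$\left(44 + K{\left(11,-10 \right)}\right)^{2} = \left(44 + \sqrt{2} \sqrt{-10}\right)^{2} = \left(44 + \sqrt{2} i \sqrt{10}\right)^{2} = \left(44 + 2 i \sqrt{5}\right)^{2}$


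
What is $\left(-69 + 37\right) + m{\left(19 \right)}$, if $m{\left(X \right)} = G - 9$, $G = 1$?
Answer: $-40$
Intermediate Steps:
$m{\left(X \right)} = -8$ ($m{\left(X \right)} = 1 - 9 = -8$)
$\left(-69 + 37\right) + m{\left(19 \right)} = \left(-69 + 37\right) - 8 = -32 - 8 = -40$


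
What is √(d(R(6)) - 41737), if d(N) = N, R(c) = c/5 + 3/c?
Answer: I*√4173530/10 ≈ 204.29*I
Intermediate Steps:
R(c) = 3/c + c/5 (R(c) = c*(⅕) + 3/c = c/5 + 3/c = 3/c + c/5)
√(d(R(6)) - 41737) = √((3/6 + (⅕)*6) - 41737) = √((3*(⅙) + 6/5) - 41737) = √((½ + 6/5) - 41737) = √(17/10 - 41737) = √(-417353/10) = I*√4173530/10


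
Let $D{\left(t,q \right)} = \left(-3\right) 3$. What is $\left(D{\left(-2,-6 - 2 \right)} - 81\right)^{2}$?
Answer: $8100$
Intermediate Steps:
$D{\left(t,q \right)} = -9$
$\left(D{\left(-2,-6 - 2 \right)} - 81\right)^{2} = \left(-9 - 81\right)^{2} = \left(-90\right)^{2} = 8100$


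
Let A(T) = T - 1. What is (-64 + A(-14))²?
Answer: 6241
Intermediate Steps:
A(T) = -1 + T
(-64 + A(-14))² = (-64 + (-1 - 14))² = (-64 - 15)² = (-79)² = 6241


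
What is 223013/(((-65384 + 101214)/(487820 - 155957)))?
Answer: 74009763219/35830 ≈ 2.0656e+6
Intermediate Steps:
223013/(((-65384 + 101214)/(487820 - 155957))) = 223013/((35830/331863)) = 223013/((35830*(1/331863))) = 223013/(35830/331863) = 223013*(331863/35830) = 74009763219/35830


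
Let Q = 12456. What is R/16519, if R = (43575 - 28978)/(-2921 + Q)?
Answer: 14597/157508665 ≈ 9.2674e-5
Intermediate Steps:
R = 14597/9535 (R = (43575 - 28978)/(-2921 + 12456) = 14597/9535 ≈ 1.5309)
R/16519 = (14597/9535)/16519 = (14597/9535)*(1/16519) = 14597/157508665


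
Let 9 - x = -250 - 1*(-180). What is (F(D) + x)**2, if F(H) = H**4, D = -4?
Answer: 112225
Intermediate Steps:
x = 79 (x = 9 - (-250 - 1*(-180)) = 9 - (-250 + 180) = 9 - 1*(-70) = 9 + 70 = 79)
(F(D) + x)**2 = ((-4)**4 + 79)**2 = (256 + 79)**2 = 335**2 = 112225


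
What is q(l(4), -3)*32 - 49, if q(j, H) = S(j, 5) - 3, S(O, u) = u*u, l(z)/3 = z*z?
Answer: 655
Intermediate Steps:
l(z) = 3*z² (l(z) = 3*(z*z) = 3*z²)
S(O, u) = u²
q(j, H) = 22 (q(j, H) = 5² - 3 = 25 - 3 = 22)
q(l(4), -3)*32 - 49 = 22*32 - 49 = 704 - 49 = 655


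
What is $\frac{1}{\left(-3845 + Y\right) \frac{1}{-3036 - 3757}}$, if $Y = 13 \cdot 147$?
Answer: $\frac{6793}{1934} \approx 3.5124$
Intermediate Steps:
$Y = 1911$
$\frac{1}{\left(-3845 + Y\right) \frac{1}{-3036 - 3757}} = \frac{1}{\left(-3845 + 1911\right) \frac{1}{-3036 - 3757}} = \frac{1}{\left(-1934\right) \frac{1}{-6793}} = \frac{1}{\left(-1934\right) \left(- \frac{1}{6793}\right)} = \frac{1}{\frac{1934}{6793}} = \frac{6793}{1934}$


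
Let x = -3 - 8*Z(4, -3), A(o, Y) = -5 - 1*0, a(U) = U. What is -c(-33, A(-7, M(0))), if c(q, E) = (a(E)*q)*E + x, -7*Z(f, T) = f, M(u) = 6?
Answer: 5764/7 ≈ 823.43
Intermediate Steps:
Z(f, T) = -f/7
A(o, Y) = -5 (A(o, Y) = -5 + 0 = -5)
x = 11/7 (x = -3 - (-8)*4/7 = -3 - 8*(-4/7) = -3 + 32/7 = 11/7 ≈ 1.5714)
c(q, E) = 11/7 + q*E**2 (c(q, E) = (E*q)*E + 11/7 = q*E**2 + 11/7 = 11/7 + q*E**2)
-c(-33, A(-7, M(0))) = -(11/7 - 33*(-5)**2) = -(11/7 - 33*25) = -(11/7 - 825) = -1*(-5764/7) = 5764/7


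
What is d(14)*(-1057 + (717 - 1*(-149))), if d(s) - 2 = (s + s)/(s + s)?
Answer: -573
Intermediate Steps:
d(s) = 3 (d(s) = 2 + (s + s)/(s + s) = 2 + (2*s)/((2*s)) = 2 + (2*s)*(1/(2*s)) = 2 + 1 = 3)
d(14)*(-1057 + (717 - 1*(-149))) = 3*(-1057 + (717 - 1*(-149))) = 3*(-1057 + (717 + 149)) = 3*(-1057 + 866) = 3*(-191) = -573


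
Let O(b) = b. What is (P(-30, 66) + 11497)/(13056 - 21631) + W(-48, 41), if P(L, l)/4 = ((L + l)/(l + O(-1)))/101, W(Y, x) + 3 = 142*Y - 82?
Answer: -388566410324/56294875 ≈ -6902.3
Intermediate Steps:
W(Y, x) = -85 + 142*Y (W(Y, x) = -3 + (142*Y - 82) = -3 + (-82 + 142*Y) = -85 + 142*Y)
P(L, l) = 4*(L + l)/(101*(-1 + l)) (P(L, l) = 4*(((L + l)/(l - 1))/101) = 4*(((L + l)/(-1 + l))*(1/101)) = 4*((L + l)/(101*(-1 + l))) = 4*(L + l)/(101*(-1 + l)))
(P(-30, 66) + 11497)/(13056 - 21631) + W(-48, 41) = (4*(-30 + 66)/(101*(-1 + 66)) + 11497)/(13056 - 21631) + (-85 + 142*(-48)) = ((4/101)*36/65 + 11497)/(-8575) + (-85 - 6816) = ((4/101)*(1/65)*36 + 11497)*(-1/8575) - 6901 = (144/6565 + 11497)*(-1/8575) - 6901 = (75477949/6565)*(-1/8575) - 6901 = -75477949/56294875 - 6901 = -388566410324/56294875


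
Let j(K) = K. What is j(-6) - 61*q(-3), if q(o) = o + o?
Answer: 360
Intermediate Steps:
q(o) = 2*o
j(-6) - 61*q(-3) = -6 - 122*(-3) = -6 - 61*(-6) = -6 + 366 = 360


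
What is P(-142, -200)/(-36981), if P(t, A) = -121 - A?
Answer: -79/36981 ≈ -0.0021362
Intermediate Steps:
P(-142, -200)/(-36981) = (-121 - 1*(-200))/(-36981) = (-121 + 200)*(-1/36981) = 79*(-1/36981) = -79/36981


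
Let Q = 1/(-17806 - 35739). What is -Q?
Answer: 1/53545 ≈ 1.8676e-5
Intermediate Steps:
Q = -1/53545 (Q = 1/(-53545) = -1/53545 ≈ -1.8676e-5)
-Q = -1*(-1/53545) = 1/53545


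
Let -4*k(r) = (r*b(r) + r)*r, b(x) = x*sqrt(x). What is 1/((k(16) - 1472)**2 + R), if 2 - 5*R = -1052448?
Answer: 1/31929914 ≈ 3.1319e-8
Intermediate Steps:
b(x) = x**(3/2)
R = 210490 (R = 2/5 - 1/5*(-1052448) = 2/5 + 1052448/5 = 210490)
k(r) = -r*(r + r**(5/2))/4 (k(r) = -(r*r**(3/2) + r)*r/4 = -(r**(5/2) + r)*r/4 = -(r + r**(5/2))*r/4 = -r*(r + r**(5/2))/4)
1/((k(16) - 1472)**2 + R) = 1/(((-1/4*16**2 - 16**(7/2)/4) - 1472)**2 + 210490) = 1/(((-1/4*256 - 1/4*16384) - 1472)**2 + 210490) = 1/(((-64 - 4096) - 1472)**2 + 210490) = 1/((-4160 - 1472)**2 + 210490) = 1/((-5632)**2 + 210490) = 1/(31719424 + 210490) = 1/31929914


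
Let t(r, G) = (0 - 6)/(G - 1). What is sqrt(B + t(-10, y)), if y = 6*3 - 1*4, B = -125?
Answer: I*sqrt(21203)/13 ≈ 11.201*I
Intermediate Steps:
y = 14 (y = 18 - 4 = 14)
t(r, G) = -6/(-1 + G)
sqrt(B + t(-10, y)) = sqrt(-125 - 6/(-1 + 14)) = sqrt(-125 - 6/13) = sqrt(-1631/13) = I*sqrt(21203)/13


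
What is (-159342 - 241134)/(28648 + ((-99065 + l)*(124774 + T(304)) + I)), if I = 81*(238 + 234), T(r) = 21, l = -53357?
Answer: 66746/3170239435 ≈ 2.1054e-5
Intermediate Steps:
I = 38232 (I = 81*472 = 38232)
(-159342 - 241134)/(28648 + ((-99065 + l)*(124774 + T(304)) + I)) = (-159342 - 241134)/(28648 + ((-99065 - 53357)*(124774 + 21) + 38232)) = -400476/(28648 + (-152422*124795 + 38232)) = -400476/(28648 + (-19021503490 + 38232)) = -400476/(28648 - 19021465258) = -400476/(-19021436610) = -400476*(-1/19021436610) = 66746/3170239435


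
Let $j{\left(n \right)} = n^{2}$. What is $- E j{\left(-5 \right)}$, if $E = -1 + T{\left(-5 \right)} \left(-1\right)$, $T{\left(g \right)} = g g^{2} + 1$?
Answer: $-3075$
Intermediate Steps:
$T{\left(g \right)} = 1 + g^{3}$ ($T{\left(g \right)} = g^{3} + 1 = 1 + g^{3}$)
$E = 123$ ($E = -1 + \left(1 + \left(-5\right)^{3}\right) \left(-1\right) = -1 + \left(1 - 125\right) \left(-1\right) = -1 - -124 = -1 + 124 = 123$)
$- E j{\left(-5 \right)} = \left(-1\right) 123 \left(-5\right)^{2} = \left(-123\right) 25 = -3075$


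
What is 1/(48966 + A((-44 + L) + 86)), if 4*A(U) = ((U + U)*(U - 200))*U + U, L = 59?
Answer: -4/1823833 ≈ -2.1932e-6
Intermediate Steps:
A(U) = U/4 + U²*(-200 + U)/2 (A(U) = (((U + U)*(U - 200))*U + U)/4 = (((2*U)*(-200 + U))*U + U)/4 = ((2*U*(-200 + U))*U + U)/4 = (2*U²*(-200 + U) + U)/4 = (U + 2*U²*(-200 + U))/4 = U/4 + U²*(-200 + U)/2)
1/(48966 + A((-44 + L) + 86)) = 1/(48966 + ((-44 + 59) + 86)*(1 - 400*((-44 + 59) + 86) + 2*((-44 + 59) + 86)²)/4) = 1/(48966 + (15 + 86)*(1 - 400*(15 + 86) + 2*(15 + 86)²)/4) = 1/(48966 + (¼)*101*(1 - 400*101 + 2*101²)) = 1/(48966 + (¼)*101*(1 - 40400 + 2*10201)) = 1/(48966 + (¼)*101*(1 - 40400 + 20402)) = 1/(48966 + (¼)*101*(-19997)) = 1/(48966 - 2019697/4) = 1/(-1823833/4) = -4/1823833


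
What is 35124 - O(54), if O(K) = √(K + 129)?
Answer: 35124 - √183 ≈ 35111.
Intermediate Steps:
O(K) = √(129 + K)
35124 - O(54) = 35124 - √(129 + 54) = 35124 - √183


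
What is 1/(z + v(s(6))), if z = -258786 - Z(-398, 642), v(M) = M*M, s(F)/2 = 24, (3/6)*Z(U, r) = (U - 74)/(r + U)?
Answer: -61/15645166 ≈ -3.8990e-6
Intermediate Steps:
Z(U, r) = 2*(-74 + U)/(U + r) (Z(U, r) = 2*((U - 74)/(r + U)) = 2*((-74 + U)/(U + r)) = 2*(-74 + U)/(U + r))
s(F) = 48 (s(F) = 2*24 = 48)
v(M) = M²
z = -15785710/61 (z = -258786 - 2*(-74 - 398)/(-398 + 642) = -258786 - 2*(-472)/244 = -258786 - 1*(-236/61) = -258786 + 236/61 = -15785710/61 ≈ -2.5878e+5)
1/(z + v(s(6))) = 1/(-15785710/61 + 48²) = 1/(-15785710/61 + 2304) = 1/(-15645166/61) = -61/15645166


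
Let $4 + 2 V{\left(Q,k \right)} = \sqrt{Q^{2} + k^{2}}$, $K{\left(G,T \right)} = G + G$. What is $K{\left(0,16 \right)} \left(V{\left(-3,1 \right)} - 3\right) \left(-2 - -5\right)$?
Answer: $0$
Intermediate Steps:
$K{\left(G,T \right)} = 2 G$
$V{\left(Q,k \right)} = -2 + \frac{\sqrt{Q^{2} + k^{2}}}{2}$
$K{\left(0,16 \right)} \left(V{\left(-3,1 \right)} - 3\right) \left(-2 - -5\right) = 2 \cdot 0 \left(\left(-2 + \frac{\sqrt{\left(-3\right)^{2} + 1^{2}}}{2}\right) - 3\right) \left(-2 - -5\right) = 0 \left(\left(-2 + \frac{\sqrt{9 + 1}}{2}\right) - 3\right) \left(-2 + 5\right) = 0 \left(\left(-2 + \frac{\sqrt{10}}{2}\right) - 3\right) 3 = 0 \left(-5 + \frac{\sqrt{10}}{2}\right) 3 = 0 \left(-15 + \frac{3 \sqrt{10}}{2}\right) = 0$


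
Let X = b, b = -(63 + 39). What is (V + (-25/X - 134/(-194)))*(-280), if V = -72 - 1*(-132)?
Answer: -84405860/4947 ≈ -17062.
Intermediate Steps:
V = 60 (V = -72 + 132 = 60)
b = -102 (b = -1*102 = -102)
X = -102
(V + (-25/X - 134/(-194)))*(-280) = (60 + (-25/(-102) - 134/(-194)))*(-280) = (60 + (-25*(-1/102) - 134*(-1/194)))*(-280) = (60 + (25/102 + 67/97))*(-280) = (60 + 9259/9894)*(-280) = (602899/9894)*(-280) = -84405860/4947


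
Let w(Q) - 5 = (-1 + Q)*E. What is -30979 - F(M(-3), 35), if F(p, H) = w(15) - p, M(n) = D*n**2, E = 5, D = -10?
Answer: -31144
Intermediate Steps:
w(Q) = 5*Q (w(Q) = 5 + (-1 + Q)*5 = 5 + (-5 + 5*Q) = 5*Q)
M(n) = -10*n**2
F(p, H) = 75 - p (F(p, H) = 5*15 - p = 75 - p)
-30979 - F(M(-3), 35) = -30979 - (75 - (-10)*(-3)**2) = -30979 - (75 - (-10)*9) = -30979 - (75 - 1*(-90)) = -30979 - (75 + 90) = -30979 - 1*165 = -30979 - 165 = -31144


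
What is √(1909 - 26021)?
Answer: 4*I*√1507 ≈ 155.28*I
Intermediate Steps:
√(1909 - 26021) = √(-24112) = 4*I*√1507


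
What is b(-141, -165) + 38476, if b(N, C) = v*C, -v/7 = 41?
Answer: 85831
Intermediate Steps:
v = -287 (v = -7*41 = -287)
b(N, C) = -287*C
b(-141, -165) + 38476 = -287*(-165) + 38476 = 47355 + 38476 = 85831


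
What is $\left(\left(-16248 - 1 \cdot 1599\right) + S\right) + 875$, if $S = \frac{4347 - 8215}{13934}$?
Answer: $- \frac{118245858}{6967} \approx -16972.0$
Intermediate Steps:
$S = - \frac{1934}{6967}$ ($S = \left(4347 - 8215\right) \frac{1}{13934} = \left(-3868\right) \frac{1}{13934} = - \frac{1934}{6967} \approx -0.27759$)
$\left(\left(-16248 - 1 \cdot 1599\right) + S\right) + 875 = \left(\left(-16248 - 1 \cdot 1599\right) - \frac{1934}{6967}\right) + 875 = \left(\left(-16248 - 1599\right) - \frac{1934}{6967}\right) + 875 = \left(-17847 - \frac{1934}{6967}\right) + 875 = - \frac{124341983}{6967} + 875 = - \frac{118245858}{6967}$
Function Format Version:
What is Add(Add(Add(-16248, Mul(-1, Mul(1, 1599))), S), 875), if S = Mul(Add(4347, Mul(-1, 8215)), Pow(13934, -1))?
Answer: Rational(-118245858, 6967) ≈ -16972.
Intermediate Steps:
S = Rational(-1934, 6967) (S = Mul(Add(4347, -8215), Rational(1, 13934)) = Mul(-3868, Rational(1, 13934)) = Rational(-1934, 6967) ≈ -0.27759)
Add(Add(Add(-16248, Mul(-1, Mul(1, 1599))), S), 875) = Add(Add(Add(-16248, Mul(-1, Mul(1, 1599))), Rational(-1934, 6967)), 875) = Add(Add(Add(-16248, Mul(-1, 1599)), Rational(-1934, 6967)), 875) = Add(Add(Add(-16248, -1599), Rational(-1934, 6967)), 875) = Add(Add(-17847, Rational(-1934, 6967)), 875) = Add(Rational(-124341983, 6967), 875) = Rational(-118245858, 6967)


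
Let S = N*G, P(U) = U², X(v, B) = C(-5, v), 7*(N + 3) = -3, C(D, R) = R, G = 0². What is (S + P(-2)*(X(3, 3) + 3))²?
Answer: 576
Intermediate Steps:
G = 0
N = -24/7 (N = -3 + (⅐)*(-3) = -3 - 3/7 = -24/7 ≈ -3.4286)
X(v, B) = v
S = 0 (S = -24/7*0 = 0)
(S + P(-2)*(X(3, 3) + 3))² = (0 + (-2)²*(3 + 3))² = (0 + 4*6)² = (0 + 24)² = 24² = 576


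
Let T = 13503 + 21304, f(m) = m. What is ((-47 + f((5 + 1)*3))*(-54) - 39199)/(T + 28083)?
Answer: -37633/62890 ≈ -0.59839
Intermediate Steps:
T = 34807
((-47 + f((5 + 1)*3))*(-54) - 39199)/(T + 28083) = ((-47 + (5 + 1)*3)*(-54) - 39199)/(34807 + 28083) = ((-47 + 6*3)*(-54) - 39199)/62890 = ((-47 + 18)*(-54) - 39199)*(1/62890) = (-29*(-54) - 39199)*(1/62890) = (1566 - 39199)*(1/62890) = -37633*1/62890 = -37633/62890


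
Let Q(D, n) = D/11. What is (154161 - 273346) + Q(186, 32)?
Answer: -1310849/11 ≈ -1.1917e+5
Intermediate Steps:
Q(D, n) = D/11 (Q(D, n) = D*(1/11) = D/11)
(154161 - 273346) + Q(186, 32) = (154161 - 273346) + (1/11)*186 = -119185 + 186/11 = -1310849/11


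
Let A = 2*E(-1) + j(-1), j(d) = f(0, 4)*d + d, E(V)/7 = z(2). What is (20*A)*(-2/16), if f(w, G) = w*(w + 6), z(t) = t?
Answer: -135/2 ≈ -67.500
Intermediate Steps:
f(w, G) = w*(6 + w)
E(V) = 14 (E(V) = 7*2 = 14)
j(d) = d (j(d) = (0*(6 + 0))*d + d = (0*6)*d + d = 0*d + d = 0 + d = d)
A = 27 (A = 2*14 - 1 = 28 - 1 = 27)
(20*A)*(-2/16) = (20*27)*(-2/16) = 540*(-2*1/16) = 540*(-⅛) = -135/2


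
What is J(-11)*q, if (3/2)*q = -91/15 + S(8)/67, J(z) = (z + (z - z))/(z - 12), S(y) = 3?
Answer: -133144/69345 ≈ -1.9200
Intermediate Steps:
J(z) = z/(-12 + z) (J(z) = (z + 0)/(-12 + z) = z/(-12 + z))
q = -12104/3015 (q = 2*(-91/15 + 3/67)/3 = (⅔)*(-6052/1005) = -12104/3015 ≈ -4.0146)
J(-11)*q = -11/(-12 - 11)*(-12104/3015) = -11/(-23)*(-12104/3015) = -11*(-1/23)*(-12104/3015) = (11/23)*(-12104/3015) = -133144/69345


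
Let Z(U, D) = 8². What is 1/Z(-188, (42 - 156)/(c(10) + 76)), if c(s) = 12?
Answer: 1/64 ≈ 0.015625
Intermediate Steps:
Z(U, D) = 64
1/Z(-188, (42 - 156)/(c(10) + 76)) = 1/64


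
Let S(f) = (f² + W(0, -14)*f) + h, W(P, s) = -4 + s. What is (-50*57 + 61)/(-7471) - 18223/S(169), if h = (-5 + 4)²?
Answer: -64968753/190659920 ≈ -0.34076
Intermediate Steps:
h = 1 (h = (-1)² = 1)
S(f) = 1 + f² - 18*f (S(f) = (f² + (-4 - 14)*f) + 1 = (f² - 18*f) + 1 = 1 + f² - 18*f)
(-50*57 + 61)/(-7471) - 18223/S(169) = (-50*57 + 61)/(-7471) - 18223/(1 + 169² - 18*169) = (-2850 + 61)*(-1/7471) - 18223/(1 + 28561 - 3042) = -2789*(-1/7471) - 18223/25520 = 2789/7471 - 18223*1/25520 = 2789/7471 - 18223/25520 = -64968753/190659920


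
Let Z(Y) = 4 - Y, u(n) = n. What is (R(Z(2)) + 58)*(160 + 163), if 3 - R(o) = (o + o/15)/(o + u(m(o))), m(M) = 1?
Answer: 876299/45 ≈ 19473.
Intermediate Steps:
R(o) = 3 - 16*o/(15*(1 + o)) (R(o) = 3 - (o + o/15)/(o + 1) = 3 - (o + o*(1/15))/(1 + o) = 3 - (o + o/15)/(1 + o) = 3 - 16*o/15/(1 + o) = 3 - 16*o/(15*(1 + o)))
(R(Z(2)) + 58)*(160 + 163) = ((45 + 29*(4 - 1*2))/(15*(1 + (4 - 1*2))) + 58)*(160 + 163) = ((45 + 29*(4 - 2))/(15*(1 + (4 - 2))) + 58)*323 = ((45 + 29*2)/(15*(1 + 2)) + 58)*323 = ((1/15)*(45 + 58)/3 + 58)*323 = ((1/15)*(⅓)*103 + 58)*323 = (103/45 + 58)*323 = (2713/45)*323 = 876299/45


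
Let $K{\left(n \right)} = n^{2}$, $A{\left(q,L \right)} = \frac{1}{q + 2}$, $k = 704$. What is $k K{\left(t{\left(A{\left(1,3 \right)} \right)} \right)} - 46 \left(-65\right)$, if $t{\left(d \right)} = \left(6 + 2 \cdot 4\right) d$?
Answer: $\frac{164894}{9} \approx 18322.0$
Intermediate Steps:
$A{\left(q,L \right)} = \frac{1}{2 + q}$
$t{\left(d \right)} = 14 d$ ($t{\left(d \right)} = \left(6 + 8\right) d = 14 d$)
$k K{\left(t{\left(A{\left(1,3 \right)} \right)} \right)} - 46 \left(-65\right) = 704 \left(\frac{14}{2 + 1}\right)^{2} - 46 \left(-65\right) = 704 \left(\frac{14}{3}\right)^{2} - -2990 = 704 \left(14 \cdot \frac{1}{3}\right)^{2} + 2990 = 704 \left(\frac{14}{3}\right)^{2} + 2990 = 704 \cdot \frac{196}{9} + 2990 = \frac{137984}{9} + 2990 = \frac{164894}{9}$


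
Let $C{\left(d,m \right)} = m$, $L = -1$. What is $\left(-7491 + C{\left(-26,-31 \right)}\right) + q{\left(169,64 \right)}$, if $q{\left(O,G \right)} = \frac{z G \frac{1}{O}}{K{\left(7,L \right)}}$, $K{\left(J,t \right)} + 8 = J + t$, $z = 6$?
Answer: $- \frac{1271410}{169} \approx -7523.1$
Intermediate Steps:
$K{\left(J,t \right)} = -8 + J + t$ ($K{\left(J,t \right)} = -8 + \left(J + t\right) = -8 + J + t$)
$q{\left(O,G \right)} = - \frac{3 G}{O}$ ($q{\left(O,G \right)} = \frac{6 G \frac{1}{O}}{-8 + 7 - 1} = \frac{6 G \frac{1}{O}}{-2} = \frac{6 G}{O} \left(- \frac{1}{2}\right) = - \frac{3 G}{O}$)
$\left(-7491 + C{\left(-26,-31 \right)}\right) + q{\left(169,64 \right)} = \left(-7491 - 31\right) - \frac{192}{169} = -7522 - 192 \cdot \frac{1}{169} = -7522 - \frac{192}{169} = - \frac{1271410}{169}$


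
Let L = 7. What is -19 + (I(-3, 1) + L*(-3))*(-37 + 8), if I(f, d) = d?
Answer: 561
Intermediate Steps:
-19 + (I(-3, 1) + L*(-3))*(-37 + 8) = -19 + (1 + 7*(-3))*(-37 + 8) = -19 + (1 - 21)*(-29) = -19 - 20*(-29) = -19 + 580 = 561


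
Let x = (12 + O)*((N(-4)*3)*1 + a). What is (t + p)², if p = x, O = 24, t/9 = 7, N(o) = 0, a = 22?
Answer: 731025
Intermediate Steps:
t = 63 (t = 9*7 = 63)
x = 792 (x = (12 + 24)*((0*3)*1 + 22) = 36*(0*1 + 22) = 36*(0 + 22) = 36*22 = 792)
p = 792
(t + p)² = (63 + 792)² = 855² = 731025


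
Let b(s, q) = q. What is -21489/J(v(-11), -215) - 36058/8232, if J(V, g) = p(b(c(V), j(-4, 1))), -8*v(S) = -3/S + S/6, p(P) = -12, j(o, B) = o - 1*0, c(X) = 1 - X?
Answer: 3676349/2058 ≈ 1786.4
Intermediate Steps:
j(o, B) = o (j(o, B) = o + 0 = o)
v(S) = -S/48 + 3/(8*S) (v(S) = -(-3/S + S/6)/8 = -S/48 + 3/(8*S))
J(V, g) = -12
-21489/J(v(-11), -215) - 36058/8232 = -21489/(-12) - 36058/8232 = -21489*(-1/12) - 36058*1/8232 = 7163/4 - 18029/4116 = 3676349/2058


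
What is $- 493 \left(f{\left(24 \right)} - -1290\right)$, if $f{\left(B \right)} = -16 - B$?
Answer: $-616250$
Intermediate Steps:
$- 493 \left(f{\left(24 \right)} - -1290\right) = - 493 \left(\left(-16 - 24\right) - -1290\right) = - 493 \left(\left(-16 - 24\right) + 1290\right) = - 493 \left(-40 + 1290\right) = \left(-493\right) 1250 = -616250$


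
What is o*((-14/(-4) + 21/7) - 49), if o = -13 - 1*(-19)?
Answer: -255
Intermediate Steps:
o = 6 (o = -13 + 19 = 6)
o*((-14/(-4) + 21/7) - 49) = 6*((-14/(-4) + 21/7) - 49) = 6*((-14*(-¼) + 21*(⅐)) - 49) = 6*((7/2 + 3) - 49) = 6*(13/2 - 49) = 6*(-85/2) = -255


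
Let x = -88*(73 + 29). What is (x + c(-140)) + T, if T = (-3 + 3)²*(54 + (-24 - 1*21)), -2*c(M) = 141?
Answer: -18093/2 ≈ -9046.5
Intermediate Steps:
c(M) = -141/2 (c(M) = -½*141 = -141/2)
T = 0 (T = 0²*(54 + (-24 - 21)) = 0*(54 - 45) = 0*9 = 0)
x = -8976 (x = -88*102 = -8976)
(x + c(-140)) + T = (-8976 - 141/2) + 0 = -18093/2 + 0 = -18093/2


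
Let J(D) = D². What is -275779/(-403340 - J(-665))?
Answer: 39397/120795 ≈ 0.32615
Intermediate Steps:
-275779/(-403340 - J(-665)) = -275779/(-403340 - 1*(-665)²) = -275779/(-403340 - 1*442225) = -275779/(-403340 - 442225) = -275779/(-845565) = -275779*(-1)/845565 = -1*(-39397/120795) = 39397/120795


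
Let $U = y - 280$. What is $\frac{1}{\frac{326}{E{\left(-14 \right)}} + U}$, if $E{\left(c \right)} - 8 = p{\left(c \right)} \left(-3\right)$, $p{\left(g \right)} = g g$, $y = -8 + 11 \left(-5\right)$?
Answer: $- \frac{290}{99633} \approx -0.0029107$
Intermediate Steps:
$y = -63$ ($y = -8 - 55 = -63$)
$U = -343$ ($U = -63 - 280 = -343$)
$p{\left(g \right)} = g^{2}$
$E{\left(c \right)} = 8 - 3 c^{2}$ ($E{\left(c \right)} = 8 + c^{2} \left(-3\right) = 8 - 3 c^{2}$)
$\frac{1}{\frac{326}{E{\left(-14 \right)}} + U} = \frac{1}{\frac{326}{8 - 3 \left(-14\right)^{2}} - 343} = \frac{1}{\frac{326}{8 - 588} - 343} = \frac{1}{\frac{326}{-580} - 343} = \frac{1}{326 \left(- \frac{1}{580}\right) - 343} = \frac{1}{- \frac{163}{290} - 343} = \frac{1}{- \frac{99633}{290}} = - \frac{290}{99633}$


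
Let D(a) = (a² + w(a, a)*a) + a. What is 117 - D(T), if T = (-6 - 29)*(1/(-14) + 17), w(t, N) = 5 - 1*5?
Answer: -1401387/4 ≈ -3.5035e+5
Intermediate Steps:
w(t, N) = 0 (w(t, N) = 5 - 5 = 0)
T = -1185/2 (T = -35*(-1/14 + 17) = -35*237/14 = -1185/2 ≈ -592.50)
D(a) = a + a² (D(a) = (a² + 0*a) + a = (a² + 0) + a = a² + a = a + a²)
117 - D(T) = 117 - (-1185)*(1 - 1185/2)/2 = 117 - (-1185)*(-1183)/(2*2) = 117 - 1*1401855/4 = 117 - 1401855/4 = -1401387/4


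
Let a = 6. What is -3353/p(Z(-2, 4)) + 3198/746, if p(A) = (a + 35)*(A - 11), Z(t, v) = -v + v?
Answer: 1971818/168223 ≈ 11.721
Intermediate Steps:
Z(t, v) = 0
p(A) = -451 + 41*A (p(A) = (6 + 35)*(A - 11) = 41*(-11 + A) = -451 + 41*A)
-3353/p(Z(-2, 4)) + 3198/746 = -3353/(-451 + 41*0) + 3198/746 = -3353/(-451 + 0) + 3198*(1/746) = -3353/(-451) + 1599/373 = -3353*(-1/451) + 1599/373 = 3353/451 + 1599/373 = 1971818/168223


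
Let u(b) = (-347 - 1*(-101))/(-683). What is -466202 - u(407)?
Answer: -318416212/683 ≈ -4.6620e+5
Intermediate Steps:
u(b) = 246/683 (u(b) = (-347 + 101)*(-1/683) = -246*(-1/683) = 246/683)
-466202 - u(407) = -466202 - 1*246/683 = -466202 - 246/683 = -318416212/683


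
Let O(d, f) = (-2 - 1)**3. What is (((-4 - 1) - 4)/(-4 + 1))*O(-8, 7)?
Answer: -81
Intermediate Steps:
O(d, f) = -27 (O(d, f) = (-3)**3 = -27)
(((-4 - 1) - 4)/(-4 + 1))*O(-8, 7) = (((-4 - 1) - 4)/(-4 + 1))*(-27) = ((-5 - 4)/(-3))*(-27) = -9*(-1/3)*(-27) = 3*(-27) = -81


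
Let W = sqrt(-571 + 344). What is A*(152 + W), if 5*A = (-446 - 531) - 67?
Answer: -158688/5 - 1044*I*sqrt(227)/5 ≈ -31738.0 - 3145.9*I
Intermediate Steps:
W = I*sqrt(227) (W = sqrt(-227) = I*sqrt(227) ≈ 15.067*I)
A = -1044/5 (A = ((-446 - 531) - 67)/5 = (-977 - 67)/5 = (1/5)*(-1044) = -1044/5 ≈ -208.80)
A*(152 + W) = -1044*(152 + I*sqrt(227))/5 = -158688/5 - 1044*I*sqrt(227)/5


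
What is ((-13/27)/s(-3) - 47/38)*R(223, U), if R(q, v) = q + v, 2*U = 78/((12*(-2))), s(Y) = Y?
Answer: -5867323/24624 ≈ -238.28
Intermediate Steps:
U = -13/8 (U = (78/((12*(-2))))/2 = (78/(-24))/2 = (78*(-1/24))/2 = (½)*(-13/4) = -13/8 ≈ -1.6250)
((-13/27)/s(-3) - 47/38)*R(223, U) = (-13/27/(-3) - 47/38)*(223 - 13/8) = (-13*1/27*(-⅓) - 47*1/38)*(1771/8) = (-13/27*(-⅓) - 47/38)*(1771/8) = (13/81 - 47/38)*(1771/8) = -3313/3078*1771/8 = -5867323/24624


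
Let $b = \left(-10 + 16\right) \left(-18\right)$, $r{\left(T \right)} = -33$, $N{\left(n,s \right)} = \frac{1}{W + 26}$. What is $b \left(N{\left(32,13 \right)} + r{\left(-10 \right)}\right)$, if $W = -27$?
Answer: $3672$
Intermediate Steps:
$N{\left(n,s \right)} = -1$ ($N{\left(n,s \right)} = \frac{1}{-27 + 26} = \frac{1}{-1} = -1$)
$b = -108$ ($b = 6 \left(-18\right) = -108$)
$b \left(N{\left(32,13 \right)} + r{\left(-10 \right)}\right) = - 108 \left(-1 - 33\right) = \left(-108\right) \left(-34\right) = 3672$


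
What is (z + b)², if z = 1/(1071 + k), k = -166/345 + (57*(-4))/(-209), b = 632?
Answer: 6605904820833603289/16538528764081 ≈ 3.9943e+5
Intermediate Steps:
k = 2314/3795 (k = -166*1/345 - 228*(-1/209) = -166/345 + 12/11 = 2314/3795 ≈ 0.60975)
z = 3795/4066759 (z = 1/(1071 + 2314/3795) = 1/(4066759/3795) = 3795/4066759 ≈ 0.00093318)
(z + b)² = (3795/4066759 + 632)² = (2570195483/4066759)² = 6605904820833603289/16538528764081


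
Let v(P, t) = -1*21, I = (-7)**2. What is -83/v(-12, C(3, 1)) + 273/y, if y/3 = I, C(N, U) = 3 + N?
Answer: 122/21 ≈ 5.8095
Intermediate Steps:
I = 49
v(P, t) = -21
y = 147 (y = 3*49 = 147)
-83/v(-12, C(3, 1)) + 273/y = -83/(-21) + 273/147 = -83*(-1/21) + 273*(1/147) = 83/21 + 13/7 = 122/21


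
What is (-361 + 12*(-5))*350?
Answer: -147350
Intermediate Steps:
(-361 + 12*(-5))*350 = (-361 - 60)*350 = -421*350 = -147350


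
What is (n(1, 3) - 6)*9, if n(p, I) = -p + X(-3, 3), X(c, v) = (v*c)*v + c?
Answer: -333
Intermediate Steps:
X(c, v) = c + c*v² (X(c, v) = (c*v)*v + c = c*v² + c = c + c*v²)
n(p, I) = -30 - p (n(p, I) = -p - 3*(1 + 3²) = -p - 3*(1 + 9) = -p - 3*10 = -p - 30 = -30 - p)
(n(1, 3) - 6)*9 = ((-30 - 1*1) - 6)*9 = ((-30 - 1) - 6)*9 = (-31 - 6)*9 = -37*9 = -333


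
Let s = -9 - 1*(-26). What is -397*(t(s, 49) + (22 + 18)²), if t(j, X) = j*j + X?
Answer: -769386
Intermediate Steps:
s = 17 (s = -9 + 26 = 17)
t(j, X) = X + j² (t(j, X) = j² + X = X + j²)
-397*(t(s, 49) + (22 + 18)²) = -397*((49 + 17²) + (22 + 18)²) = -397*((49 + 289) + 40²) = -397*(338 + 1600) = -397*1938 = -769386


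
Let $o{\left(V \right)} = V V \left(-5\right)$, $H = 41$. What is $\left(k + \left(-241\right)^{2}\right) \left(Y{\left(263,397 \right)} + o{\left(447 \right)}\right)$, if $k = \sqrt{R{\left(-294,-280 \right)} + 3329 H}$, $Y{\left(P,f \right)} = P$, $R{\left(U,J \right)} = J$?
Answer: $-58010257342 - 998782 \sqrt{136209} \approx -5.8379 \cdot 10^{10}$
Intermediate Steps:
$o{\left(V \right)} = - 5 V^{2}$ ($o{\left(V \right)} = V^{2} \left(-5\right) = - 5 V^{2}$)
$k = \sqrt{136209}$ ($k = \sqrt{-280 + 3329 \cdot 41} = \sqrt{-280 + 136489} = \sqrt{136209} \approx 369.06$)
$\left(k + \left(-241\right)^{2}\right) \left(Y{\left(263,397 \right)} + o{\left(447 \right)}\right) = \left(\sqrt{136209} + \left(-241\right)^{2}\right) \left(263 - 5 \cdot 447^{2}\right) = \left(\sqrt{136209} + 58081\right) \left(263 - 999045\right) = \left(58081 + \sqrt{136209}\right) \left(263 - 999045\right) = \left(58081 + \sqrt{136209}\right) \left(-998782\right) = -58010257342 - 998782 \sqrt{136209}$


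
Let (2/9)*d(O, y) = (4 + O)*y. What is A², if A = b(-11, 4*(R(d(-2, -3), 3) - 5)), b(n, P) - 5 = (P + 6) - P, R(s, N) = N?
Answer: 121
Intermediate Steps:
d(O, y) = 9*y*(4 + O)/2 (d(O, y) = 9*((4 + O)*y)/2 = 9*(y*(4 + O))/2 = 9*y*(4 + O)/2)
b(n, P) = 11 (b(n, P) = 5 + ((P + 6) - P) = 5 + ((6 + P) - P) = 5 + 6 = 11)
A = 11
A² = 11² = 121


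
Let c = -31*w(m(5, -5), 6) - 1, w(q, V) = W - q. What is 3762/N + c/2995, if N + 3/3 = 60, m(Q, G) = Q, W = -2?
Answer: 11279934/176705 ≈ 63.835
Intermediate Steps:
N = 59 (N = -1 + 60 = 59)
w(q, V) = -2 - q
c = 216 (c = -31*(-2 - 1*5) - 1 = -31*(-2 - 5) - 1 = -31*(-7) - 1 = 217 - 1 = 216)
3762/N + c/2995 = 3762/59 + 216/2995 = 11279934/176705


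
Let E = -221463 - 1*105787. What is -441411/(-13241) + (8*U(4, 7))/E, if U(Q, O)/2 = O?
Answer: 10317876197/309508375 ≈ 33.336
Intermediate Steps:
E = -327250 (E = -221463 - 105787 = -327250)
U(Q, O) = 2*O
-441411/(-13241) + (8*U(4, 7))/E = -441411/(-13241) + (8*(2*7))/(-327250) = -441411*(-1/13241) + (8*14)*(-1/327250) = 441411/13241 + 112*(-1/327250) = 441411/13241 - 8/23375 = 10317876197/309508375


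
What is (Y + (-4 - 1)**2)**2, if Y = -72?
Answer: 2209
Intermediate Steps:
(Y + (-4 - 1)**2)**2 = (-72 + (-4 - 1)**2)**2 = (-72 + (-5)**2)**2 = (-72 + 25)**2 = (-47)**2 = 2209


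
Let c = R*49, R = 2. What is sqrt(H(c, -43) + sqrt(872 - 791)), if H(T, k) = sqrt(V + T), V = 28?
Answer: sqrt(9 + 3*sqrt(14)) ≈ 4.4972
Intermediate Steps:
c = 98 (c = 2*49 = 98)
H(T, k) = sqrt(28 + T)
sqrt(H(c, -43) + sqrt(872 - 791)) = sqrt(sqrt(28 + 98) + sqrt(872 - 791)) = sqrt(sqrt(126) + sqrt(81)) = sqrt(3*sqrt(14) + 9) = sqrt(9 + 3*sqrt(14))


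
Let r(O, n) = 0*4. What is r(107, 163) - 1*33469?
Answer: -33469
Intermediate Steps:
r(O, n) = 0
r(107, 163) - 1*33469 = 0 - 1*33469 = 0 - 33469 = -33469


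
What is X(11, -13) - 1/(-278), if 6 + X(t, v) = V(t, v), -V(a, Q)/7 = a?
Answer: -23073/278 ≈ -82.996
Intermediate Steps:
V(a, Q) = -7*a
X(t, v) = -6 - 7*t
X(11, -13) - 1/(-278) = (-6 - 7*11) - 1/(-278) = (-6 - 77) - 1*(-1/278) = -83 + 1/278 = -23073/278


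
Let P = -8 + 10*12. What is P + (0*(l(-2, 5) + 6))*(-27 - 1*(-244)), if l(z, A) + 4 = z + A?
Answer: 112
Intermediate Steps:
l(z, A) = -4 + A + z (l(z, A) = -4 + (z + A) = -4 + (A + z) = -4 + A + z)
P = 112 (P = -8 + 120 = 112)
P + (0*(l(-2, 5) + 6))*(-27 - 1*(-244)) = 112 + (0*((-4 + 5 - 2) + 6))*(-27 - 1*(-244)) = 112 + (0*(-1 + 6))*(-27 + 244) = 112 + (0*5)*217 = 112 + 0*217 = 112 + 0 = 112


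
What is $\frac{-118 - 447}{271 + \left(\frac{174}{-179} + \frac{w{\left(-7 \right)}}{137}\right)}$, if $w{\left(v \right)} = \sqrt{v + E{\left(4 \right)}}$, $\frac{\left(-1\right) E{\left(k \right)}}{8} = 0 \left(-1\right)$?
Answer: $- \frac{13107090437575}{6264213373616} + \frac{2480133605 i \sqrt{7}}{43849493615312} \approx -2.0924 + 0.00014964 i$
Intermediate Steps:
$E{\left(k \right)} = 0$ ($E{\left(k \right)} = - 8 \cdot 0 \left(-1\right) = \left(-8\right) 0 = 0$)
$w{\left(v \right)} = \sqrt{v}$ ($w{\left(v \right)} = \sqrt{v + 0} = \sqrt{v}$)
$\frac{-118 - 447}{271 + \left(\frac{174}{-179} + \frac{w{\left(-7 \right)}}{137}\right)} = \frac{-118 - 447}{271 + \left(\frac{174}{-179} + \frac{\sqrt{-7}}{137}\right)} = - \frac{565}{271 + \left(174 \left(- \frac{1}{179}\right) + i \sqrt{7} \cdot \frac{1}{137}\right)} = - \frac{565}{271 - \left(\frac{174}{179} - \frac{i \sqrt{7}}{137}\right)} = - \frac{565}{\frac{48335}{179} + \frac{i \sqrt{7}}{137}}$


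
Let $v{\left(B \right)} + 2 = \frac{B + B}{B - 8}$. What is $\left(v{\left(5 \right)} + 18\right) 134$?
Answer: $\frac{5092}{3} \approx 1697.3$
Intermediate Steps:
$v{\left(B \right)} = -2 + \frac{2 B}{-8 + B}$ ($v{\left(B \right)} = -2 + \frac{B + B}{B - 8} = -2 + \frac{2 B}{-8 + B}$)
$\left(v{\left(5 \right)} + 18\right) 134 = \left(\frac{16}{-8 + 5} + 18\right) 134 = \left(\frac{16}{-3} + 18\right) 134 = \left(16 \left(- \frac{1}{3}\right) + 18\right) 134 = \left(- \frac{16}{3} + 18\right) 134 = \frac{38}{3} \cdot 134 = \frac{5092}{3}$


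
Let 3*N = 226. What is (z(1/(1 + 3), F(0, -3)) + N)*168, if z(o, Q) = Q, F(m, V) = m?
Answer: 12656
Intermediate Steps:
N = 226/3 (N = (⅓)*226 = 226/3 ≈ 75.333)
(z(1/(1 + 3), F(0, -3)) + N)*168 = (0 + 226/3)*168 = (226/3)*168 = 12656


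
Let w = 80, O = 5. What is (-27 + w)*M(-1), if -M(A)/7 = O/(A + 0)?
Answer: 1855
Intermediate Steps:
M(A) = -35/A (M(A) = -7*5/(A + 0) = -7*5/A = -35/A)
(-27 + w)*M(-1) = (-27 + 80)*(-35/(-1)) = 53*(-35*(-1)) = 53*35 = 1855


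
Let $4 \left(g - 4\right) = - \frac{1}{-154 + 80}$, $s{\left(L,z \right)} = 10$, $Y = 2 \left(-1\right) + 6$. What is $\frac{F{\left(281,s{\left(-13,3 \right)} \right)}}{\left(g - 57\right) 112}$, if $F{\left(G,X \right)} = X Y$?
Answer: $- \frac{740}{109809} \approx -0.006739$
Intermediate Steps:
$Y = 4$ ($Y = -2 + 6 = 4$)
$F{\left(G,X \right)} = 4 X$ ($F{\left(G,X \right)} = X 4 = 4 X$)
$g = \frac{1185}{296}$ ($g = 4 + \frac{\left(-1\right) \frac{1}{-154 + 80}}{4} = 4 + \frac{\left(-1\right) \frac{1}{-74}}{4} = 4 + \frac{\left(-1\right) \left(- \frac{1}{74}\right)}{4} = 4 + \frac{1}{4} \cdot \frac{1}{74} = 4 + \frac{1}{296} = \frac{1185}{296} \approx 4.0034$)
$\frac{F{\left(281,s{\left(-13,3 \right)} \right)}}{\left(g - 57\right) 112} = \frac{4 \cdot 10}{\left(\frac{1185}{296} - 57\right) 112} = \frac{40}{\left(- \frac{15687}{296}\right) 112} = \frac{40}{- \frac{219618}{37}} = 40 \left(- \frac{37}{219618}\right) = - \frac{740}{109809}$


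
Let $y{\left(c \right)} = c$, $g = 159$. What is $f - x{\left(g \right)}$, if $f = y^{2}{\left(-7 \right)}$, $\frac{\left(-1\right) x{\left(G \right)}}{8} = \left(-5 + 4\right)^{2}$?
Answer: $57$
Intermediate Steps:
$x{\left(G \right)} = -8$ ($x{\left(G \right)} = - 8 \left(-5 + 4\right)^{2} = - 8 \left(-1\right)^{2} = \left(-8\right) 1 = -8$)
$f = 49$ ($f = \left(-7\right)^{2} = 49$)
$f - x{\left(g \right)} = 49 - -8 = 49 + 8 = 57$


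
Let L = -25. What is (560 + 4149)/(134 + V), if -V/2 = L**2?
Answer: -4709/1116 ≈ -4.2195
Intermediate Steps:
V = -1250 (V = -2*(-25)**2 = -2*625 = -1250)
(560 + 4149)/(134 + V) = (560 + 4149)/(134 - 1250) = 4709/(-1116) = 4709*(-1/1116) = -4709/1116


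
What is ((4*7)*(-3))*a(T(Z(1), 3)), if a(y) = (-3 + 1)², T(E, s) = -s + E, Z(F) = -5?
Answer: -336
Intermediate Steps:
T(E, s) = E - s
a(y) = 4 (a(y) = (-2)² = 4)
((4*7)*(-3))*a(T(Z(1), 3)) = ((4*7)*(-3))*4 = (28*(-3))*4 = -84*4 = -336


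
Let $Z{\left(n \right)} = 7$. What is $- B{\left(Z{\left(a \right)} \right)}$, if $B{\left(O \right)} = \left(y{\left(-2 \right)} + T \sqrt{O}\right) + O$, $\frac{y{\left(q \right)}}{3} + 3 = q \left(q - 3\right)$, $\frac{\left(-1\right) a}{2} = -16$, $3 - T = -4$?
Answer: $-28 - 7 \sqrt{7} \approx -46.52$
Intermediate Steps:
$T = 7$ ($T = 3 - -4 = 3 + 4 = 7$)
$a = 32$ ($a = \left(-2\right) \left(-16\right) = 32$)
$y{\left(q \right)} = -9 + 3 q \left(-3 + q\right)$ ($y{\left(q \right)} = -9 + 3 q \left(q - 3\right) = -9 + 3 q \left(-3 + q\right)$)
$B{\left(O \right)} = 21 + O + 7 \sqrt{O}$ ($B{\left(O \right)} = \left(\left(-9 - -18 + 3 \left(-2\right)^{2}\right) + 7 \sqrt{O}\right) + O = \left(\left(-9 + 18 + 3 \cdot 4\right) + 7 \sqrt{O}\right) + O = \left(\left(-9 + 18 + 12\right) + 7 \sqrt{O}\right) + O = \left(21 + 7 \sqrt{O}\right) + O = 21 + O + 7 \sqrt{O}$)
$- B{\left(Z{\left(a \right)} \right)} = - (21 + 7 + 7 \sqrt{7}) = - (28 + 7 \sqrt{7}) = -28 - 7 \sqrt{7}$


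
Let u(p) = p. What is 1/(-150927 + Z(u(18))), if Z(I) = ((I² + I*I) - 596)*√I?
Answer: -50309/7592970219 - 52*√2/7592970219 ≈ -6.6354e-6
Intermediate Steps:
Z(I) = √I*(-596 + 2*I²) (Z(I) = ((I² + I²) - 596)*√I = (2*I² - 596)*√I = (-596 + 2*I²)*√I = √I*(-596 + 2*I²))
1/(-150927 + Z(u(18))) = 1/(-150927 + 2*√18*(-298 + 18²)) = 1/(-150927 + 2*(3*√2)*(-298 + 324)) = 1/(-150927 + 2*(3*√2)*26) = 1/(-150927 + 156*√2)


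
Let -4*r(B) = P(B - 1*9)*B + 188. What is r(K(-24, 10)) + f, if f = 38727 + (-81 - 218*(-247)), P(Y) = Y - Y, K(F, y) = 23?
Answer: 92445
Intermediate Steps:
P(Y) = 0
r(B) = -47 (r(B) = -(0*B + 188)/4 = -(0 + 188)/4 = -¼*188 = -47)
f = 92492 (f = 38727 + (-81 + 53846) = 38727 + 53765 = 92492)
r(K(-24, 10)) + f = -47 + 92492 = 92445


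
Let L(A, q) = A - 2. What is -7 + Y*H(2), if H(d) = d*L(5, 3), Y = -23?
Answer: -145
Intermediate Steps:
L(A, q) = -2 + A
H(d) = 3*d (H(d) = d*(-2 + 5) = d*3 = 3*d)
-7 + Y*H(2) = -7 - 69*2 = -7 - 23*6 = -7 - 138 = -145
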